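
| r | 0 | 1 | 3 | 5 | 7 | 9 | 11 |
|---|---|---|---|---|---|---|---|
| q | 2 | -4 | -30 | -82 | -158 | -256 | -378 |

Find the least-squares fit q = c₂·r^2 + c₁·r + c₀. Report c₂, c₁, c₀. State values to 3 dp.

Forming XᵀX = [[24310, 2556, 286]; [2556, 286, 36]; [286, 36, 7]] and Xᵀq = [-76540, -8072, -906]ᵀ gives XᵀX·[c₂, c₁, c₀]ᵀ = Xᵀq.
Inverting the 3×3 Gram matrix, [c₂, c₁, c₀]ᵀ = [-495412/167601, -113552/55867, 42958/23943]ᵀ.

c₂ = -2.956, c₁ = -2.033, c₀ = 1.794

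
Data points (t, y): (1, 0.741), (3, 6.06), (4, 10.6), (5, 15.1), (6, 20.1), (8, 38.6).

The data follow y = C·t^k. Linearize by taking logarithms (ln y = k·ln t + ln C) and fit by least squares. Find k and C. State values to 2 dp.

Linearized form: ln y = k·ln t + ln C. From the 6 transformed points,
Sums: Σln t = 7.9655, Σ(ln t)² = 13.2535, Σln y = 13.2315, Σln t·ln y = 22.5946.
Normal system: [[13.2535, 7.9655]; [7.9655, 6]]·[k, ln C]ᵀ = [22.5946, 13.2315]ᵀ.
Slope k = (n·Σln t·ln y − Σln t·Σln y)/(n·Σ(ln t)² − (Σln t)²) = (6·22.5946 − 7.9655·13.2315)/16.0713 = 1.87738; ln C = (Σln y − k·Σln t)/n = -0.28715, so C = exp(-0.28715) = 0.75040.

k = 1.88, C = 0.75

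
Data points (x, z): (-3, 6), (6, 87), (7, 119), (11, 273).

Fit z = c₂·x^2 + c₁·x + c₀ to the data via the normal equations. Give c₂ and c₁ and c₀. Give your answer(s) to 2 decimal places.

c₂ = 1.99, c₁ = 3.20, c₀ = -2.31

The normal system MᵀM·[c₂, c₁, c₀]ᵀ = Mᵀz is [[18419, 1863, 215]; [1863, 215, 21]; [215, 21, 4]]·[c₂, c₁, c₀]ᵀ = [42050, 4340, 485]ᵀ.
Row-reducing yields c₂ = 14279/7190, c₁ = 23033/7190, c₀ = -8316/3595.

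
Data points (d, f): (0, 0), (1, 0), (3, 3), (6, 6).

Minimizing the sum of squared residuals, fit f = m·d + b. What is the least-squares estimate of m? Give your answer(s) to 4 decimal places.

Compute the Gram sums: Σd·d = 46, Σd = 10, Σ1 = 4.
For Aᵀf: Σd·f = 45, Σf = 9.
So AᵀA·[m, b]ᵀ = Aᵀf: [[46, 10]; [10, 4]]·[m, b]ᵀ = [45, 9]ᵀ.
Eliminating b: 4·(row 1) − 10·(row 2) gives 84·m = 4·45 − 10·9 = 90, so m = 15/14.
Then b = (9 − 10·(15/14))/4 = -3/7.

m = 1.0714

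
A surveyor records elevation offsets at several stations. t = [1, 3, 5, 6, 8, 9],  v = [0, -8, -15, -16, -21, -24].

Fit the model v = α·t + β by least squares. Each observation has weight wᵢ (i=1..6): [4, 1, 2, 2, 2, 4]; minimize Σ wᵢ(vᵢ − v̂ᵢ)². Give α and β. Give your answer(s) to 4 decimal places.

Forming XᵀWX = [[587, 81]; [81, 15]] and XᵀWv = [-1566, -208]ᵀ gives XᵀWX·[α, β]ᵀ = XᵀWv.
Δ = 587·15 − 81² = 2244.
α = ((-1566)·15 − 81·(-208))/2244 = -1107/374; β = (587·(-208) − 81·(-1566))/2244 = 2375/1122.

α = -2.9599, β = 2.1168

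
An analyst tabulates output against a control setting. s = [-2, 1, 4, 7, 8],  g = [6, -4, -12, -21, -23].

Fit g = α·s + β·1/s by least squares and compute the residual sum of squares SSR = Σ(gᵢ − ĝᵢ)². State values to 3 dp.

SSR = 0.523

The normal system XᵀX·[α, β]ᵀ = Xᵀg is [[134, 5]; [5, 4229/3136]]·[α, β]ᵀ = [-395, -127/8]ᵀ.
det = 134·(4229/3136) − 5² = 244143/1568.
α = ((-395)·(4229/3136) − 5·(-127/8))/(244143/1568) = -473845/162762; β = (134·(-127/8) − 5·(-395))/(244143/1568) = -79576/81381.
Residuals: -8449/27127, -6017/54254, -2996/27127, -26117/54254, 11188/27127; SSR = 28393/54254.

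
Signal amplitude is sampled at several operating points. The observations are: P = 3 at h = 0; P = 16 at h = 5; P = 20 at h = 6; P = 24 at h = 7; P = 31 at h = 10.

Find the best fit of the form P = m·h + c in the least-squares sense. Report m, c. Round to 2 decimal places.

m = 2.85, c = 2.84

Setting ∂/∂m … = 0 gives: 210·m + 28·c = 678;  28·m + 5·c = 94.
Eliminating c: 5·(row 1) − 28·(row 2) gives 266·m = 5·678 − 28·94 = 758, so m = 379/133.
Then c = (94 − 28·(379/133))/5 = 54/19.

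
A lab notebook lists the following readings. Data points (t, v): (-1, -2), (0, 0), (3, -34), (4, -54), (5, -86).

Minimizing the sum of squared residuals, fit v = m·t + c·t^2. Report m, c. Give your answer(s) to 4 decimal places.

m = -1.4432, c = -3.1274

Normal-equation sums: Σt·t = 51, Σt·t^2 = 215, Σt^2·t^2 = 963.
And Σt·v = -746, Σt^2·v = -3322.
Normal equations: [[51, 215]; [215, 963]]·[m, c]ᵀ = [-746, -3322]ᵀ.
Δ = 51·963 − 215² = 2888.
m = ((-746)·963 − 215·(-3322))/2888 = -521/361; c = (51·(-3322) − 215·(-746))/2888 = -1129/361.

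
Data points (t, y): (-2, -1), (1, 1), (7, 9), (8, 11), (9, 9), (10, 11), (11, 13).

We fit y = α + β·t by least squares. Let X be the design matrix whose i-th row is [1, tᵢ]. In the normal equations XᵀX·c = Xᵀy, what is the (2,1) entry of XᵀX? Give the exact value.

44

Row 2 ↔ basis t, column 1 ↔ basis 1, so (XᵀX)_{2,1} = Σᵢ t = (-2)·(1) + (1)·(1) + (7)·(1) + (8)·(1) + (9)·(1) + (10)·(1) + (11)·(1) = 44.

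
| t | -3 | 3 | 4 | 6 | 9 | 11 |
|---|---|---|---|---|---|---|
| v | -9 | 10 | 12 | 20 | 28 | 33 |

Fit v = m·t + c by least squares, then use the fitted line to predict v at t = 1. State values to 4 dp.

Sums needed: Σt·t = 272, Σt = 30, Σ1 = 6.
Moment sums: Σt·v = 840, Σv = 94.
So XᵀX·[m, c]ᵀ = Xᵀv: [[272, 30]; [30, 6]]·[m, c]ᵀ = [840, 94]ᵀ.
Δ = 272·6 − 30² = 732.
m = (840·6 − 30·94)/732 = 185/61; c = (272·94 − 30·840)/732 = 92/183.
At t = 1: v̂ = (185/61)·(1) + (92/183)·(1) = 647/183.

v̂ = 3.5355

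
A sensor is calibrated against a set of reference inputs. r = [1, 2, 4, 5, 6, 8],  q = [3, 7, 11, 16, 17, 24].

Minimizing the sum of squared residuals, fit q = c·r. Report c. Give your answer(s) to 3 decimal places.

c = 2.979

Setting ∂/∂c … = 0 gives: 146·c = 435.
c = 435/146 = 2.97945.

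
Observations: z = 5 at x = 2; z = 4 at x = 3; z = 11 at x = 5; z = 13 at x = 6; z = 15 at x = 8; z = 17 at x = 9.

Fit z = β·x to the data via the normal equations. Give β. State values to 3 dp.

β = 1.954

Entries of AᵀA: Σx·x = 219.
Moment sums: Σx·z = 428.
Normal equations: [[219]]·[β]ᵀ = [428]ᵀ.
β = 428/219 = 1.95434.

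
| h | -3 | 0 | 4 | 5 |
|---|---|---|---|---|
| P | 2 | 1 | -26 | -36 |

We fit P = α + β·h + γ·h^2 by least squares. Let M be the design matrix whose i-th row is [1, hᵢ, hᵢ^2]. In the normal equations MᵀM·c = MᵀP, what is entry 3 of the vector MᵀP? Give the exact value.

-1298

Entry 3 ↔ basis h^2, so (MᵀP)_{3} = Σᵢ (h^2)·Pᵢ = (9)·(2) + (0)·(1) + (16)·(-26) + (25)·(-36) = -1298.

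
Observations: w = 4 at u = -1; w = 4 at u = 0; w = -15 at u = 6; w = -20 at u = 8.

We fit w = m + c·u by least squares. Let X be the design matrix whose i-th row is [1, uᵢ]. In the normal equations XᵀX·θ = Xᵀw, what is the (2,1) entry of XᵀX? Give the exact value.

Row 2 ↔ basis u, column 1 ↔ basis 1, so (XᵀX)_{2,1} = Σᵢ u = (-1)·(1) + (0)·(1) + (6)·(1) + (8)·(1) = 13.

13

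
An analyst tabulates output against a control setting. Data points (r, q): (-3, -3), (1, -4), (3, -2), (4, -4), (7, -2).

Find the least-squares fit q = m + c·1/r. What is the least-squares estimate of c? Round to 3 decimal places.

c = -0.844

Normal-equation sums: Σ1 = 5, Σ1/r = 39/28, Σ1/r·1/r = 9209/7056.
And Σq = -15, Σ1/r·q = -104/21.
So MᵀM·[m, c]ᵀ = Mᵀq: [[5, 39/28]; [39/28, 9209/7056]]·[m, c]ᵀ = [-15, -104/21]ᵀ.
det = 5·(9209/7056) − (39/28)² = 8089/1764.
m = ((-15)·(9209/7056) − (39/28)·(-104/21))/(8089/1764) = -89463/32356; c = (5·(-104/21) − (39/28)·(-15))/(8089/1764) = -6825/8089.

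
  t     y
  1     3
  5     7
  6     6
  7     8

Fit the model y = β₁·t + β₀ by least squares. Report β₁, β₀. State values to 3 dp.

β₁ = 0.771, β₀ = 2.337

Forming AᵀA = [[111, 19]; [19, 4]] and Aᵀy = [130, 24]ᵀ gives AᵀA·[β₁, β₀]ᵀ = Aᵀy.
Δ = 111·4 − 19² = 83.
β₁ = (130·4 − 19·24)/83 = 64/83; β₀ = (111·24 − 19·130)/83 = 194/83.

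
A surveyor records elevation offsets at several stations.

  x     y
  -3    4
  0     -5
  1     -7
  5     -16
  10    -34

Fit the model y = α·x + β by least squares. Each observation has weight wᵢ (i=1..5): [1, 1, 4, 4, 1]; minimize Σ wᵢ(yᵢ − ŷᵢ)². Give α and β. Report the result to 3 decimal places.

Sums needed: Σwᵢ·x·x = 213, Σwᵢ·x = 31, Σwᵢ·1 = 11.
Moment sums: Σwᵢ·x·y = -700, Σwᵢ·y = -127.
Normal equations: [[213, 31]; [31, 11]]·[α, β]ᵀ = [-700, -127]ᵀ.
Δ = 213·11 − 31² = 1382.
α = ((-700)·11 − 31·(-127))/1382 = -3763/1382; β = (213·(-127) − 31·(-700))/1382 = -5351/1382.

α = -2.723, β = -3.872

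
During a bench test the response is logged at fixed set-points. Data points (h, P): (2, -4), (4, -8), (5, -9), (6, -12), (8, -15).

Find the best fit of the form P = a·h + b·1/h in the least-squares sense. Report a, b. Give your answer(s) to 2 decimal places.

a = -1.89, b = -0.55

Forming MᵀM = [[145, 5]; [5, 5701/14400]] and MᵀP = [-277, -387/40]ᵀ gives MᵀM·[a, b]ᵀ = MᵀP.
Δ = 145·(5701/14400) − 5² = 93329/2880.
a = ((-277)·(5701/14400) − 5·(-387/40))/(93329/2880) = -882577/466645; b = (145·(-387/40) − 5·(-277))/(93329/2880) = -51480/93329.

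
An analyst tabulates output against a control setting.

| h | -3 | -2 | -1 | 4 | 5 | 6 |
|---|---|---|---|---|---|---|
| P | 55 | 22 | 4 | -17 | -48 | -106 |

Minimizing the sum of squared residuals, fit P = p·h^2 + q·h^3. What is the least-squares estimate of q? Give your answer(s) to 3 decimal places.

q = -1.007

Sums needed: Σh^2·h^2 = 2275, Σh^2·h^3 = 11649, Σh^3·h^3 = 67171.
For MᵀP: Σh^2·P = -4701, Σh^3·P = -31649.
Normal equations: [[2275, 11649]; [11649, 67171]]·[p, q]ᵀ = [-4701, -31649]ᵀ.
Eliminating q: 67171·(row 1) − 11649·(row 2) gives 17114824·p = 67171·(-4701) − 11649·(-31649) = 52908330, so p = 26454165/8557412.
Then q = ((-31649) − 11649·(26454165/8557412))/67171 = -8619763/8557412.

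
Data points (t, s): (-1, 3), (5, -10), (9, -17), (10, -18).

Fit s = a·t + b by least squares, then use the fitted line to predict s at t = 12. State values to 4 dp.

AᵀA·[a, b]ᵀ = Aᵀs reads: 207·a + 23·b = -386;  23·a + 4·b = -42.
(Σt·t = 207, Σt = 23, Σ1 = 4, Σt·s = -386, Σs = -42.)
det = 207·4 − 23² = 299.
a = ((-386)·4 − 23·(-42))/299 = -578/299; b = (207·(-42) − 23·(-386))/299 = 8/13.
At t = 12: ŝ = (-578/299)·(12) + (8/13)·(1) = -6752/299.

ŝ = -22.5819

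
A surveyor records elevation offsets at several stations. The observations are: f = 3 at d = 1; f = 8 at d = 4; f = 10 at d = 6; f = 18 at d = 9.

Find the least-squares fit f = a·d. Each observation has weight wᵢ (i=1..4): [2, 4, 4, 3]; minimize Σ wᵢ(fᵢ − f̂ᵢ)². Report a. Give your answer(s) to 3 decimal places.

Setting ∂/∂a … = 0 gives: 453·a = 860.
a = 860/453 = 1.89845.

a = 1.898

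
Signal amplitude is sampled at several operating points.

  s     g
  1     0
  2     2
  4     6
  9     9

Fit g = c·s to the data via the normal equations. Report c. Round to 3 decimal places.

Normal-equation sums: Σs·s = 102.
For Aᵀg: Σs·g = 109.
Normal equations: [[102]]·[c]ᵀ = [109]ᵀ.
Hence c = 109 / 102 ≈ 1.06863.

c = 1.069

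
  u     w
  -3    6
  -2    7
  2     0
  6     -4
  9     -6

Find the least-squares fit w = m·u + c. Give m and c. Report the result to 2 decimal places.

The normal system AᵀA·[m, c]ᵀ = Aᵀw is [[134, 12]; [12, 5]]·[m, c]ᵀ = [-110, 3]ᵀ.
Δ = 134·5 − 12² = 526.
m = ((-110)·5 − 12·3)/526 = -293/263; c = (134·3 − 12·(-110))/526 = 861/263.

m = -1.11, c = 3.27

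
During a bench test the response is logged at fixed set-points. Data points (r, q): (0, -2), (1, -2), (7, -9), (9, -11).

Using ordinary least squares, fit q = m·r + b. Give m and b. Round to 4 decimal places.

Compute the Gram sums: Σr·r = 131, Σr = 17, Σ1 = 4.
And Σr·q = -164, Σq = -24.
Normal equations: [[131, 17]; [17, 4]]·[m, b]ᵀ = [-164, -24]ᵀ.
Eliminating b: 4·(row 1) − 17·(row 2) gives 235·m = 4·(-164) − 17·(-24) = -248, so m = -248/235.
Then b = ((-24) − 17·(-248/235))/4 = -356/235.

m = -1.0553, b = -1.5149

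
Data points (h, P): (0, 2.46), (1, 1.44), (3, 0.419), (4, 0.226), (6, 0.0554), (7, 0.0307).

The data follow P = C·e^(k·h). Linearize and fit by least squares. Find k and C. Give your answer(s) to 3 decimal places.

Taking logs, ln P = k·h + ln C, so regress ln P on h.
XᵀX = [[111.0000, 21.0000]; [21.0000, 6]], rhs = [-49.9374, -7.4690]ᵀ  (here Σh = 21.0000, Σ(h)² = 111.0000, Σln P = -7.4690, Σh·ln P = -49.9374).
Δ = 111.0000·6 − (21.0000)² = 225.0000; k = (-49.9374·6 − 21.0000·-7.4690)/225.0000 = -0.63456, ln C = (111.0000·-7.4690 − 21.0000·-49.9374)/225.0000 = 0.97613, so C = exp(0.97613) = 2.65417.

k = -0.635, C = 2.654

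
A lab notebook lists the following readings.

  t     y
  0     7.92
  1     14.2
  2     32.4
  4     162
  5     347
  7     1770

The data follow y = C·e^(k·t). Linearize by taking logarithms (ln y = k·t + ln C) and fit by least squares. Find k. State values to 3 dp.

k = 0.783

With ln yᵢ as the transformed response and tᵢ as the regressor:
XᵀX = [[95.0000, 19.0000]; [19.0000, 6]], rhs = [111.5577, 26.6164]ᵀ  (here Σt = 19.0000, Σ(t)² = 95.0000, Σln y = 26.6164, Σt·ln y = 111.5577).
Δ = 95.0000·6 − (19.0000)² = 209.0000; k = (111.5577·6 − 19.0000·26.6164)/209.0000 = 0.78294, ln C = (95.0000·26.6164 − 19.0000·111.5577)/209.0000 = 1.95678.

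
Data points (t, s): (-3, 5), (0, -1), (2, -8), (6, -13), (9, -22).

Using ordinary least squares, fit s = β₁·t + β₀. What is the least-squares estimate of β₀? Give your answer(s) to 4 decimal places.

β₀ = -1.7004

Entries of XᵀX: Σt·t = 130, Σt = 14, Σ1 = 5.
For Xᵀs: Σt·s = -307, Σs = -39.
XᵀX·[β₁, β₀]ᵀ = Xᵀs becomes [[130, 14]; [14, 5]]·[β₁, β₀]ᵀ = [-307, -39]ᵀ.
det = 130·5 − 14² = 454.
β₁ = ((-307)·5 − 14·(-39))/454 = -989/454; β₀ = (130·(-39) − 14·(-307))/454 = -386/227.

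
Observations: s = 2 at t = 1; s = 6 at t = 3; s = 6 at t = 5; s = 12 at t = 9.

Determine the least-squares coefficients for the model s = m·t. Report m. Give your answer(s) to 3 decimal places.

From the data, Σt·t = 116.
Right-hand side: Σt·s = 158.
m = 158/116 = 1.36207.

m = 1.362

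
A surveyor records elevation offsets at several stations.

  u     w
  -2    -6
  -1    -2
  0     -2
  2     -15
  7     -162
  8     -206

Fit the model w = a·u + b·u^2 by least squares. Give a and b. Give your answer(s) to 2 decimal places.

The normal system AᵀA·[a, b]ᵀ = Aᵀw is [[122, 854]; [854, 6530]]·[a, b]ᵀ = [-2798, -21208]ᵀ.
det = 122·6530 − 854² = 67344.
a = ((-2798)·6530 − 854·(-21208))/67344 = -39827/16836; b = (122·(-21208) − 854·(-2798))/67344 = -811/276.

a = -2.37, b = -2.94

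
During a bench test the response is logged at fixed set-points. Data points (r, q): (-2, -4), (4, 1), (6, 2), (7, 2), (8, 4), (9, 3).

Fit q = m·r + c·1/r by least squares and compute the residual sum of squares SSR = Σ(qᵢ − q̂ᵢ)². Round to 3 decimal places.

SSR = 4.643

With design matrix A, AᵀA = [[250, 6]; [6, 98725/254016]] and Aᵀq = [97, 311/84]ᵀ.
Eliminating c: (98725/254016)·(row 1) − 6·(row 2) gives (7768337/127008)·m = (98725/254016)·97 − 6·(311/84) = 3933541/254016, so m = 3933541/15536674.
Then c = ((311/84) − 6·(3933541/15536674))/(98725/254016) = 43639344/7768337.
Residuals: -5320135/7768337, -11008581/7768337, -208069/456961, -8929823/15536674, 9884266/7768337, 1510521/15536674; SSR = 72141271/15536674.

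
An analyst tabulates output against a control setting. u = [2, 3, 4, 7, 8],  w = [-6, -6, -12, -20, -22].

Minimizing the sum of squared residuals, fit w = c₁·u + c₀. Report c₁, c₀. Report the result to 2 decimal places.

AᵀA·[c₁, c₀]ᵀ = Aᵀw reads: 142·c₁ + 24·c₀ = -394;  24·c₁ + 5·c₀ = -66.
Δ = 142·5 − 24² = 134.
c₁ = ((-394)·5 − 24·(-66))/134 = -193/67; c₀ = (142·(-66) − 24·(-394))/134 = 42/67.

c₁ = -2.88, c₀ = 0.63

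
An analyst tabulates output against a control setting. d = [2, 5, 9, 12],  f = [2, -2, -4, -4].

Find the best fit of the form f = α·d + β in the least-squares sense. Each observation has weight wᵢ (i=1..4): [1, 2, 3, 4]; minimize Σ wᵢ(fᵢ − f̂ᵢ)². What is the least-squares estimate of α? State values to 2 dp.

α = -0.47

Compute the Gram sums: Σwᵢ·d·d = 873, Σwᵢ·d = 87, Σwᵢ·1 = 10.
Right-hand side: Σwᵢ·d·f = -316, Σwᵢ·f = -30.
Normal equations: [[873, 87]; [87, 10]]·[α, β]ᵀ = [-316, -30]ᵀ.
Eliminating β: 10·(row 1) − 87·(row 2) gives 1161·α = 10·(-316) − 87·(-30) = -550, so α = -550/1161.
Then β = ((-30) − 87·(-550/1161))/10 = 434/387.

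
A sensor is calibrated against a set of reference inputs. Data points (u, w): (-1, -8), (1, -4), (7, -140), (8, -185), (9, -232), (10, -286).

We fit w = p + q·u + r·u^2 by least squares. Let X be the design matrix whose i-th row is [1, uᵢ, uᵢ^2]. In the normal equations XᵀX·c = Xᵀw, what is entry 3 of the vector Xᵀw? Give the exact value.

-66104

Entry 3 ↔ basis u^2, so (Xᵀw)_{3} = Σᵢ (u^2)·wᵢ = (1)·(-8) + (1)·(-4) + (49)·(-140) + (64)·(-185) + (81)·(-232) + (100)·(-286) = -66104.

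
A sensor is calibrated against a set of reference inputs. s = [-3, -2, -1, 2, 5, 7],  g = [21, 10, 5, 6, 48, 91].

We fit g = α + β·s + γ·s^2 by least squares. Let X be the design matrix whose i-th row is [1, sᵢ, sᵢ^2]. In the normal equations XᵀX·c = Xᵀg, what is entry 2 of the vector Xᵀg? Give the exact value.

801

Entry 2 ↔ basis s, so (Xᵀg)_{2} = Σᵢ (s)·gᵢ = (-3)·(21) + (-2)·(10) + (-1)·(5) + (2)·(6) + (5)·(48) + (7)·(91) = 801.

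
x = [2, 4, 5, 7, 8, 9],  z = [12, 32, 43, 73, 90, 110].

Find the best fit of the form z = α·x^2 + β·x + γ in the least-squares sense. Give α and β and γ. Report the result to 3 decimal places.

α = 0.883, β = 4.208, γ = 0.295

From the data, Σx^2·x^2 = 13955, Σx^2·x = 1781, Σx^2 = 239, Σx·x = 239, Σx = 35, Σ1 = 6.
Moment sums: Σx^2·z = 19882, Σx·z = 2588, Σz = 360.
AᵀA·[α, β, γ]ᵀ = Aᵀz becomes [[13955, 1781, 239]; [1781, 239, 35]; [239, 35, 6]]·[α, β, γ]ᵀ = [19882, 2588, 360]ᵀ.
Row-reducing yields α = 233/264, β = 101/24, γ = 13/44.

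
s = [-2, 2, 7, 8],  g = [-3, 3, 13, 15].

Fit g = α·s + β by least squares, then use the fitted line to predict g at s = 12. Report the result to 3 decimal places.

XᵀX·[α, β]ᵀ = Xᵀg reads: 121·α + 15·β = 223;  15·α + 4·β = 28.
(Σs·s = 121, Σs = 15, Σ1 = 4, Σs·g = 223, Σg = 28.)
Determinant 121·4 − 15² = 259.
α = (223·4 − 15·28)/259 = 472/259; β = (121·28 − 15·223)/259 = 43/259.
At s = 12: ĝ = (472/259)·(12) + (43/259)·(1) = 5707/259.

ĝ = 22.035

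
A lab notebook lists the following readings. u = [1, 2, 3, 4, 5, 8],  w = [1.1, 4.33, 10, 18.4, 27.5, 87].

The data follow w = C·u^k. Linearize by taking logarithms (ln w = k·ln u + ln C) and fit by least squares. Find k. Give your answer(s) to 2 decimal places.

k = 2.08

With ln wᵢ as the transformed response and ln uᵢ as the regressor:
Σln u = 6.8669, Σ(ln u)² = 10.5236, Σln w = 14.5559, Σln u·ln w = 22.2034.
Normal system: [[10.5236, 6.8669]; [6.8669, 6]]·[k, ln C]ᵀ = [22.2034, 14.5559]ᵀ.
Slope k = (n·Σln u·ln w − Σln u·Σln w)/(n·Σ(ln u)² − (Σln u)²) = (6·22.2034 − 6.8669·14.5559)/15.9867 = 2.08087; ln C = (Σln w − k·Σln u)/n = 0.04445.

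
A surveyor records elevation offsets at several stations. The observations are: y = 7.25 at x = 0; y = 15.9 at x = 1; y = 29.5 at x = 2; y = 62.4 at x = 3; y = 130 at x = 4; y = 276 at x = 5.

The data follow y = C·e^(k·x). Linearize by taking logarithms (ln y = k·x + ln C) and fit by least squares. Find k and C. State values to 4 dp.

Taking logs, ln y = k·x + ln C, so regress ln y on x.
XᵀX = [[55.0000, 15.0000]; [15.0000, 6]], rhs = [69.5079, 22.7532]ᵀ  (here Σx = 15.0000, Σ(x)² = 55.0000, Σln y = 22.7532, Σx·ln y = 69.5079).
Δ = 55.0000·6 − (15.0000)² = 105.0000; k = (69.5079·6 − 15.0000·22.7532)/105.0000 = 0.72142, ln C = (55.0000·22.7532 − 15.0000·69.5079)/105.0000 = 1.98864, so C = exp(1.98864) = 7.30562.

k = 0.7214, C = 7.3056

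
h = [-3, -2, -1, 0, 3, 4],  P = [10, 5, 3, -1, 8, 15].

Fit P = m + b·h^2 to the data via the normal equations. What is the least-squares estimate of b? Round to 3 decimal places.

b = 0.909

Normal-equation sums: Σ1 = 6, Σh^2 = 39, Σh^2·h^2 = 435.
For MᵀP: ΣP = 40, Σh^2·P = 425.
MᵀM·[m, b]ᵀ = MᵀP becomes [[6, 39]; [39, 435]]·[m, b]ᵀ = [40, 425]ᵀ.
Eliminating b: 435·(row 1) − 39·(row 2) gives 1089·m = 435·40 − 39·425 = 825, so m = 25/33.
Then b = (425 − 39·(25/33))/435 = 10/11.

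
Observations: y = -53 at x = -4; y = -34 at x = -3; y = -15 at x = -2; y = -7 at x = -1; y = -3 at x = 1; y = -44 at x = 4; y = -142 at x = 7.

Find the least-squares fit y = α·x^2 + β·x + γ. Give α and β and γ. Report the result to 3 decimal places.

α = -3.024, β = 1.170, γ = -1.430

With design matrix A, AᵀA = [[3012, 308, 96]; [308, 96, 2]; [96, 2, 7]] and Aᵀy = [-8886, -822, -298]ᵀ.
Row-reducing yields α = -109915/36344, β = 42531/36344, γ = -25981/18172.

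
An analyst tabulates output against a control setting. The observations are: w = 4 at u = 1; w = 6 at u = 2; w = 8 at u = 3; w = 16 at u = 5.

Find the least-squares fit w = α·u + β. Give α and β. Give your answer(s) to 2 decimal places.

With design matrix X, XᵀX = [[39, 11]; [11, 4]] and Xᵀw = [120, 34]ᵀ.
det = 39·4 − 11² = 35.
α = (120·4 − 11·34)/35 = 106/35; β = (39·34 − 11·120)/35 = 6/35.

α = 3.03, β = 0.17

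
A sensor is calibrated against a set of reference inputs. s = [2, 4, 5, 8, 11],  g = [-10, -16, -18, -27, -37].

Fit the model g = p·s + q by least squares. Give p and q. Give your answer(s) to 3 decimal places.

Compute the Gram sums: Σs·s = 230, Σs = 30, Σ1 = 5.
Moment sums: Σs·g = -797, Σg = -108.
AᵀA·[p, q]ᵀ = Aᵀg becomes [[230, 30]; [30, 5]]·[p, q]ᵀ = [-797, -108]ᵀ.
Eliminating q: 5·(row 1) − 30·(row 2) gives 250·p = 5·(-797) − 30·(-108) = -745, so p = -149/50.
Then q = ((-108) − 30·(-149/50))/5 = -93/25.

p = -2.980, q = -3.720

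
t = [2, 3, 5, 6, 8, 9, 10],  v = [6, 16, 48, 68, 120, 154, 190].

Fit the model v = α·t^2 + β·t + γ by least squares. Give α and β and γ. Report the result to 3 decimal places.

α = 1.868, β = 0.504, γ = -2.243

XᵀX·[α, β, γ]ᵀ = Xᵀv reads: 22675·α + 2617·β + 319·γ = 42970;  2617·α + 319·β + 43·γ = 4954;  319·α + 43·β + 7·γ = 602.
(Σt^2·t^2 = 22675, Σt^2·t = 2617, Σt^2 = 319, Σt·t = 319, Σt = 43, Σ1 = 7, Σt^2·v = 42970, Σt·v = 4954, Σv = 602.)
Row-reducing yields α = 15476/8283, β = 1392/2761, γ = -18578/8283.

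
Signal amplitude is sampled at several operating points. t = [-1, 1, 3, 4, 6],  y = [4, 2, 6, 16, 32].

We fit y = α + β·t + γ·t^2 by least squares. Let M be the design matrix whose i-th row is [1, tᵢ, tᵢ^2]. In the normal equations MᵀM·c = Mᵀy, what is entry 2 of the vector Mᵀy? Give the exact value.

Entry 2 ↔ basis t, so (Mᵀy)_{2} = Σᵢ (t)·yᵢ = (-1)·(4) + (1)·(2) + (3)·(6) + (4)·(16) + (6)·(32) = 272.

272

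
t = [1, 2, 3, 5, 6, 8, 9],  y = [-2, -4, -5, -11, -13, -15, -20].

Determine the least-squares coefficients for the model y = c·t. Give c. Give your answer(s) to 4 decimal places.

Entries of MᵀM: Σt·t = 220.
And Σt·y = -458.
Normal equations: [[220]]·[c]ᵀ = [-458]ᵀ.
Hence c = -458 / 220 ≈ -2.08182.

c = -2.0818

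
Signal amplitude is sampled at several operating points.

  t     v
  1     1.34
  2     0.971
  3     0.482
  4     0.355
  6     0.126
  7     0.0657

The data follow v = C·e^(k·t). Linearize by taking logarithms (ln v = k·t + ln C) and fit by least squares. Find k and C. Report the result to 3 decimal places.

Let Y = ln v. Fitting Y = k·t + ln C by least squares:
Σt = 23.0000, Σ(t)² = 115.0000, Σln v = -6.2963, Σt·ln v = -37.5856.
Equations: 115.0000·k + 23.0000·ln C = -37.5856;  23.0000·k + 6·ln C = -6.2963.
Δ = 115.0000·6 − (23.0000)² = 161.0000; k = (-37.5856·6 − 23.0000·-6.2963)/161.0000 = -0.50123, ln C = (115.0000·-6.2963 − 23.0000·-37.5856)/161.0000 = 0.87199, so C = exp(0.87199) = 2.39166.

k = -0.501, C = 2.392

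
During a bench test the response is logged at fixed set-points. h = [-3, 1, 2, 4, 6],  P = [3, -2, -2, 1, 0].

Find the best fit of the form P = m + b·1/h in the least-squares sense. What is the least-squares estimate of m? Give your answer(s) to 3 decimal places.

m = 1.250

Entries of XᵀX: Σ1 = 5, Σ1/h = 19/12, Σ1/h·1/h = 209/144.
Right-hand side: ΣP = 0, Σ1/h·P = -15/4.
XᵀX·[m, b]ᵀ = XᵀP becomes [[5, 19/12]; [19/12, 209/144]]·[m, b]ᵀ = [0, -15/4]ᵀ.
Determinant 5·(209/144) − (19/12)² = 19/4.
m = (0·(209/144) − (19/12)·(-15/4))/(19/4) = 5/4; b = (5·(-15/4) − (19/12)·0)/(19/4) = -75/19.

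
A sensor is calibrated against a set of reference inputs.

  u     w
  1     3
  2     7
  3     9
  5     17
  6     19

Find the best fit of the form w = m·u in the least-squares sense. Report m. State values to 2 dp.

The normal equations are: 75·m = 243.
Hence m = 243 / 75 ≈ 3.24.

m = 3.24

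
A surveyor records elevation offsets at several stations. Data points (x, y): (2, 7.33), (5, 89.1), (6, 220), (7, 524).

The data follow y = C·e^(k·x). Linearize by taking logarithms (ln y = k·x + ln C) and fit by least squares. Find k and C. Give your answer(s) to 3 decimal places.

k = 0.853, C = 1.310

Taking logs, ln y = k·x + ln C, so regress ln y on x.
Over the data: Σx = 20.0000, Σ(x)² = 114.0000, Σln y = 18.1369, Σx·ln y = 102.6250.
Normal system: [[114.0000, 20.0000]; [20.0000, 4]]·[k, ln C]ᵀ = [102.6250, 18.1369]ᵀ.
Solving (det = 56.0000): k = 0.85291, ln C = 0.26968, so C = exp(0.26968) = 1.30955.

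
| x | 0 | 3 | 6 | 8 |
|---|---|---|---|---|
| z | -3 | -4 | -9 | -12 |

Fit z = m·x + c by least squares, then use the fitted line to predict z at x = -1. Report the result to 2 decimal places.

ẑ = -0.86

Sums needed: Σx·x = 109, Σx = 17, Σ1 = 4.
Moment sums: Σx·z = -162, Σz = -28.
Δ = 109·4 − 17² = 147.
m = ((-162)·4 − 17·(-28))/147 = -172/147; c = (109·(-28) − 17·(-162))/147 = -298/147.
At x = -1: ẑ = (-172/147)·(-1) + (-298/147)·(1) = -6/7.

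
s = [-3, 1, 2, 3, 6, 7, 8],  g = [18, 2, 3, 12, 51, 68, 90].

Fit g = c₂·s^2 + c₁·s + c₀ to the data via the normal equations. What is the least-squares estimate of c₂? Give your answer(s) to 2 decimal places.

c₂ = 1.53

The normal system AᵀA·[c₂, c₁, c₀]ᵀ = Aᵀg is [[7972, 1080, 172]; [1080, 172, 24]; [172, 24, 7]]·[c₂, c₁, c₀]ᵀ = [11212, 1492, 244]ᵀ.
Row-reducing yields c₂ = 21387/13951, c₁ = -14957/13951, c₀ = 12064/13951.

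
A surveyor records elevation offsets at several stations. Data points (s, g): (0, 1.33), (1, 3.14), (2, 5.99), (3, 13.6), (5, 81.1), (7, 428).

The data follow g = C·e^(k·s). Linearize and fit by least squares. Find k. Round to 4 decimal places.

k = 0.8263

Linearized form: ln g = k·s + ln C. From the 6 transformed points,
XᵀX = [[88.0000, 18.0000]; [18.0000, 6]], rhs = [76.9469, 16.2844]ᵀ  (here Σs = 18.0000, Σ(s)² = 88.0000, Σln g = 16.2844, Σs·ln g = 76.9469).
Δ = 88.0000·6 − (18.0000)² = 204.0000; k = (76.9469·6 − 18.0000·16.2844)/204.0000 = 0.82629, ln C = (88.0000·16.2844 − 18.0000·76.9469)/204.0000 = 0.23520.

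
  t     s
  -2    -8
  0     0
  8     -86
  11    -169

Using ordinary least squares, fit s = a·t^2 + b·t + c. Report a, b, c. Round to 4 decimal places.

AᵀA·[a, b, c]ᵀ = Aᵀs reads: 18753·a + 1835·b + 189·c = -25985;  1835·a + 189·b + 17·c = -2531;  189·a + 17·b + 4·c = -263.
(Σt^2·t^2 = 18753, Σt^2·t = 1835, Σt^2 = 189, Σt·t = 189, Σt = 17, Σ1 = 4, Σt^2·s = -25985, Σt·s = -2531, Σs = -263.)
Row-reducing yields a = -124805/82298, b = 106723/82298, c = 16185/41149.

a = -1.5165, b = 1.2968, c = 0.3933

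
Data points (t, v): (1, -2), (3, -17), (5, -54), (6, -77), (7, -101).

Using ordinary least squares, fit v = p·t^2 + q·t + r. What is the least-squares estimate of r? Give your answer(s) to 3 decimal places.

Compute the Gram sums: Σt^2·t^2 = 4404, Σt^2·t = 712, Σt^2 = 120, Σt·t = 120, Σt = 22, Σ1 = 5.
Right-hand side: Σt^2·v = -9226, Σt·v = -1492, Σv = -251.
MᵀM·[p, q, r]ᵀ = Mᵀv becomes [[4404, 712, 120]; [712, 120, 22]; [120, 22, 5]]·[p, q, r]ᵀ = [-9226, -1492, -251]ᵀ.
Solving the 3×3 system (Gaussian elimination) gives p = -265/134, q = -137/134, r = 118/67.

r = 1.761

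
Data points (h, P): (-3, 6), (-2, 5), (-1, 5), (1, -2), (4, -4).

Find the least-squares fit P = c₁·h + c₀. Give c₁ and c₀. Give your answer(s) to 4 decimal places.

c₁ = -1.5909, c₀ = 1.6818

From the data, Σh·h = 31, Σh = -1, Σ1 = 5.
For AᵀP: Σh·P = -51, ΣP = 10.
Normal equations: [[31, -1]; [-1, 5]]·[c₁, c₀]ᵀ = [-51, 10]ᵀ.
Determinant 31·5 − (-1)² = 154.
c₁ = ((-51)·5 − (-1)·10)/154 = -35/22; c₀ = (31·10 − (-1)·(-51))/154 = 37/22.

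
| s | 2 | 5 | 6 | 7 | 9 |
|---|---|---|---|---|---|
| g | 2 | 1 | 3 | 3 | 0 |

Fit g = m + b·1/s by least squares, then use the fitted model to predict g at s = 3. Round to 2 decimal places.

Compute the Gram sums: Σ1 = 5, Σ1/s = 353/315, Σ1/s·1/s = 69563/198450.
For Aᵀg: Σg = 9, Σ1/s·g = 149/70.
Normal equations: [[5, 353/315]; [353/315, 69563/198450]]·[m, b]ᵀ = [9, 149/70]ᵀ.
Eliminating b: (69563/198450)·(row 1) − (353/315)·(row 2) gives (98597/198450)·m = (69563/198450)·9 − (353/315)·(149/70) = 8483/11025, so m = 152694/98597.
Then b = ((149/70) − (353/315)·(152694/98597))/(69563/198450) = 110565/98597.
At s = 3: ĝ = (152694/98597)·(1) + (110565/98597)·(1/3) = 189549/98597.

ĝ = 1.92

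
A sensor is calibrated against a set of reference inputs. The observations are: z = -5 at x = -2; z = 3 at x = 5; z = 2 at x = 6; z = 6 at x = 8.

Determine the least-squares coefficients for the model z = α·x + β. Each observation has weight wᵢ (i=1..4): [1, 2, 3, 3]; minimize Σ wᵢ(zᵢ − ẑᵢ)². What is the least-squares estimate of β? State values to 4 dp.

β = -3.1341

The normal equations are: 354·α + 50·β = 220;  50·α + 9·β = 25.
(Σwᵢ·x·x = 354, Σwᵢ·x = 50, Σwᵢ·1 = 9, Σwᵢ·x·z = 220, Σwᵢ·z = 25.)
Eliminating β: 9·(row 1) − 50·(row 2) gives 686·α = 9·220 − 50·25 = 730, so α = 365/343.
Then β = (25 − 50·(365/343))/9 = -1075/343.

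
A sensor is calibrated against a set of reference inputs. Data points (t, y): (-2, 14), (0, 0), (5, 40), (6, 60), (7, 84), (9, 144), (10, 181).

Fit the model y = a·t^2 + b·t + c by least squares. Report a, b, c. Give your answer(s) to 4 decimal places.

a = 2.0408, b = -2.3908, c = 0.6653

Forming AᵀA = [[20899, 2405, 295]; [2405, 295, 35]; [295, 35, 7]] and Aᵀy = [37096, 4226, 523]ᵀ gives AᵀA·[a, b, c]ᵀ = Aᵀy.
Row-reducing yields a = 23987/11754, b = -140509/58770, c = 3910/5877.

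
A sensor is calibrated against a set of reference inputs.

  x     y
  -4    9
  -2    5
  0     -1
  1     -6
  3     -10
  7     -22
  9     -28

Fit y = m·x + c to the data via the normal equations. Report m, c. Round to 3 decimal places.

Sums needed: Σx·x = 160, Σx = 14, Σ1 = 7.
Right-hand side: Σx·y = -488, Σy = -53.
Eliminating c: 7·(row 1) − 14·(row 2) gives 924·m = 7·(-488) − 14·(-53) = -2674, so m = -191/66.
Then c = ((-53) − 14·(-191/66))/7 = -412/231.

m = -2.894, c = -1.784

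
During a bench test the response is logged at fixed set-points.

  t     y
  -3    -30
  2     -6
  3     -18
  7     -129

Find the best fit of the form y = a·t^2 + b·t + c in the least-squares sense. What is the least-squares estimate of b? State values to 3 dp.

The normal system MᵀM·[a, b, c]ᵀ = Mᵀy is [[2579, 351, 71]; [351, 71, 9]; [71, 9, 4]]·[a, b, c]ᵀ = [-6777, -879, -183]ᵀ.
Solving the 3×3 system (Gaussian elimination) gives a = -35889/12140, b = 4695/2428, c = 14403/6070.

b = 1.934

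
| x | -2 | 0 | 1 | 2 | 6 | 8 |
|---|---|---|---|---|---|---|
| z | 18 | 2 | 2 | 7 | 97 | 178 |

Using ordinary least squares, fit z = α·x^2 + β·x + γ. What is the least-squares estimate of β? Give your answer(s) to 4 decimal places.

Sums needed: Σx^2·x^2 = 5425, Σx^2·x = 729, Σx^2 = 109, Σx·x = 109, Σx = 15, Σ1 = 6.
Right-hand side: Σx^2·z = 14986, Σx·z = 1986, Σz = 304.
Row-reducing yields α = 15949/5170, β = -13179/5170, γ = 2577/2585.

β = -2.5491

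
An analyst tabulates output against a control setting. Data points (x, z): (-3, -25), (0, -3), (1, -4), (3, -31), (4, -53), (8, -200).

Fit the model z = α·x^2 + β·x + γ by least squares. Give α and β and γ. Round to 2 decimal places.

Forming AᵀA = [[4515, 577, 99]; [577, 99, 13]; [99, 13, 6]] and Aᵀz = [-14156, -1834, -316]ᵀ gives AᵀA·[α, β, γ]ᵀ = Aᵀz.
Row-reducing yields α = -26011/8724, β = -70329/72700, γ = -74981/54525.

α = -2.98, β = -0.97, γ = -1.38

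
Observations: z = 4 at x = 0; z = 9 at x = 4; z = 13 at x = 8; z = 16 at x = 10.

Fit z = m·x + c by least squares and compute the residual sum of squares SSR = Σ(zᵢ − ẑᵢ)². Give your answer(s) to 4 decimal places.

SSR = 0.3051

The normal equations are: 180·m + 22·c = 300;  22·m + 4·c = 42.
(Σx·x = 180, Σx = 22, Σ1 = 4, Σx·z = 300, Σz = 42.)
Eliminating c: 4·(row 1) − 22·(row 2) gives 236·m = 4·300 − 22·42 = 276, so m = 69/59.
Then c = (42 − 22·(69/59))/4 = 240/59.
Residuals: -4/59, 15/59, -25/59, 14/59; SSR = 18/59.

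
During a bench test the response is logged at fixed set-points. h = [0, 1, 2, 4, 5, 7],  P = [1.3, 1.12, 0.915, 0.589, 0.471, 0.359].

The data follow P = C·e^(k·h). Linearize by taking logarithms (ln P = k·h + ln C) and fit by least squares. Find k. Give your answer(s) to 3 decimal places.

k = -0.193

With ln Pᵢ as the transformed response and hᵢ as the regressor:
AᵀA = [[95.0000, 19.0000]; [19.0000, 6]], rhs = [-13.1172, -2.0198]ᵀ  (here Σh = 19.0000, Σ(h)² = 95.0000, Σln P = -2.0198, Σh·ln P = -13.1172).
Δ = 95.0000·6 − (19.0000)² = 209.0000; k = (-13.1172·6 − 19.0000·-2.0198)/209.0000 = -0.19295, ln C = (95.0000·-2.0198 − 19.0000·-13.1172)/209.0000 = 0.27438.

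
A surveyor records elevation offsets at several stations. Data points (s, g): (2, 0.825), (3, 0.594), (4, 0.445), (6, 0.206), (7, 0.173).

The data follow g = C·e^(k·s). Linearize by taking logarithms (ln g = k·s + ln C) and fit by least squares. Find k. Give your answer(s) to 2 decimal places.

With ln gᵢ as the transformed response and sᵢ as the regressor:
Sums: Σs = 22.0000, Σ(s)² = 114.0000, Σln g = -4.8573, Σs·ln g = -26.9466.
Normal system: [[114.0000, 22.0000]; [22.0000, 5]]·[k, ln C]ᵀ = [-26.9466, -4.8573]ᵀ.
Δ = 114.0000·5 − (22.0000)² = 86.0000; k = (-26.9466·5 − 22.0000·-4.8573)/86.0000 = -0.32411, ln C = (114.0000·-4.8573 − 22.0000·-26.9466)/86.0000 = 0.45461.

k = -0.32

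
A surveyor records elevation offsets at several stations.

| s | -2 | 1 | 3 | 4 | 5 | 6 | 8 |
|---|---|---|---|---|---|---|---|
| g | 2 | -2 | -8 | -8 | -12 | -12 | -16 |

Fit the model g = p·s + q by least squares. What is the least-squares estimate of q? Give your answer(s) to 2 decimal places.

q = -1.37

Normal-equation sums: Σs·s = 155, Σs = 25, Σ1 = 7.
Right-hand side: Σs·g = -322, Σg = -56.
Normal equations: [[155, 25]; [25, 7]]·[p, q]ᵀ = [-322, -56]ᵀ.
det = 155·7 − 25² = 460.
p = ((-322)·7 − 25·(-56))/460 = -427/230; q = (155·(-56) − 25·(-322))/460 = -63/46.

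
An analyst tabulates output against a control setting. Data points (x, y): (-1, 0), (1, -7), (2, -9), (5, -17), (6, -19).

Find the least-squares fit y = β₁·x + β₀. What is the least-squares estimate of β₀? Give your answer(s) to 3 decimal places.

From the data, Σx·x = 67, Σx = 13, Σ1 = 5.
And Σx·y = -224, Σy = -52.
So MᵀM·[β₁, β₀]ᵀ = Mᵀy: [[67, 13]; [13, 5]]·[β₁, β₀]ᵀ = [-224, -52]ᵀ.
Eliminating β₀: 5·(row 1) − 13·(row 2) gives 166·β₁ = 5·(-224) − 13·(-52) = -444, so β₁ = -222/83.
Then β₀ = ((-52) − 13·(-222/83))/5 = -286/83.

β₀ = -3.446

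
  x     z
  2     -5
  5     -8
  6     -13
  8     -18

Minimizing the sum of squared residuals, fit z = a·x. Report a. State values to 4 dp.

Forming AᵀA = [[129]] and Aᵀz = [-272]ᵀ gives AᵀA·[a]ᵀ = Aᵀz.
Hence a = -272 / 129 ≈ -2.10853.

a = -2.1085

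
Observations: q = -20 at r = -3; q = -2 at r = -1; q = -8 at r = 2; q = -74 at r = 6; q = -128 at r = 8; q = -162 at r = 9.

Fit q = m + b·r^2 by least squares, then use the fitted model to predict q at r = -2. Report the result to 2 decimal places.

Forming MᵀM = [[6, 195]; [195, 12051]] and Mᵀq = [-394, -24192]ᵀ gives MᵀM·[m, b]ᵀ = Mᵀq.
Eliminating b: 12051·(row 1) − 195·(row 2) gives 34281·m = 12051·(-394) − 195·(-24192) = -30654, so m = -262/293.
Then b = ((-24192) − 195·(-262/293))/12051 = -22774/11427.
At r = -2: q̂ = (-262/293)·(1) + (-22774/11427)·(4) = -101314/11427.

q̂ = -8.87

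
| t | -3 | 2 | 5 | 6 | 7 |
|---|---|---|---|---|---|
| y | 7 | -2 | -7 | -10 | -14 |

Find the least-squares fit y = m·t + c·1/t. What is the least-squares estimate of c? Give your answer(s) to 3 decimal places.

Compute the Gram sums: Σt·t = 123, Σt·1/t = 5, Σ1/t·1/t = 9907/22050.
For Xᵀy: Σt·y = -218, Σ1/t·y = -42/5.
XᵀX·[m, c]ᵀ = Xᵀy becomes [[123, 5]; [5, 9907/22050]]·[m, c]ᵀ = [-218, -42/5]ᵀ.
Δ = 123·(9907/22050) − 5² = 222437/7350.
m = ((-218)·(9907/22050) − 5·(-42/5))/(222437/7350) = -1233626/667311; c = (123·(-42/5) − 5·(-218))/(222437/7350) = 417480/222437.

c = 1.877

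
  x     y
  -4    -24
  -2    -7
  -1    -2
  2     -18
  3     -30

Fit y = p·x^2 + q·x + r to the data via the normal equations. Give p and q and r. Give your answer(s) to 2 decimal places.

p = -1.98, q = -2.85, r = -3.88

The normal equations are: 370·p + (-38)·q + 34·r = -756;  (-38)·p + 34·q + (-2)·r = -14;  34·p + (-2)·q + 5·r = -81.
(Σx^2·x^2 = 370, Σx^2·x = -38, Σx^2 = 34, Σx·x = 34, Σx = -2, Σ1 = 5, Σx^2·y = -756, Σx·y = -14, Σy = -81.)
Solving the 3×3 system (Gaussian elimination) gives p = -9931/5016, q = -14309/5016, r = -1621/418.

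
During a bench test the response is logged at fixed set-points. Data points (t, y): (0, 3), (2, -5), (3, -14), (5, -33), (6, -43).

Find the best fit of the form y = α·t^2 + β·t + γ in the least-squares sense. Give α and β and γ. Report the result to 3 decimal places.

Normal-equation sums: Σt^2·t^2 = 2018, Σt^2·t = 376, Σt^2 = 74, Σt·t = 74, Σt = 16, Σ1 = 5.
And Σt^2·y = -2519, Σt·y = -475, Σy = -92.
MᵀM·[α, β, γ]ᵀ = Mᵀy becomes [[2018, 376, 74]; [376, 74, 16]; [74, 16, 5]]·[α, β, γ]ᵀ = [-2519, -475, -92]ᵀ.
Inverting the 3×3 Gram matrix, [α, β, γ]ᵀ = [-347/462, -1541/462, 261/77]ᵀ.

α = -0.751, β = -3.335, γ = 3.390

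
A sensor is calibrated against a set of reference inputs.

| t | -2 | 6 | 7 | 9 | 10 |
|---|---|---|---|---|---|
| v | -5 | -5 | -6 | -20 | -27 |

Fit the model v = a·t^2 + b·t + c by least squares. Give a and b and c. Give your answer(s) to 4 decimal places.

a = -0.5027, b = 2.1978, c = 1.3607

Compute the Gram sums: Σt^2·t^2 = 20274, Σt^2·t = 2280, Σt^2 = 270, Σt·t = 270, Σt = 30, Σ1 = 5.
Moment sums: Σt^2·v = -4814, Σt·v = -512, Σv = -63.
So XᵀX·[a, b, c]ᵀ = Xᵀv: [[20274, 2280, 270]; [2280, 270, 30]; [270, 30, 5]]·[a, b, c]ᵀ = [-4814, -512, -63]ᵀ.
Solving the 3×3 system (Gaussian elimination) gives a = -92/183, b = 2011/915, c = 83/61.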